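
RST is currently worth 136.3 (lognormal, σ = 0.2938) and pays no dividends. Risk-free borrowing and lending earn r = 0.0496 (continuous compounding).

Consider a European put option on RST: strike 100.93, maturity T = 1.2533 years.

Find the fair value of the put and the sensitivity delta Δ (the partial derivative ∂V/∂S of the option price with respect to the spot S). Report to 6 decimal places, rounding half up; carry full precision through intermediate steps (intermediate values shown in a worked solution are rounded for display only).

price = 2.531458
Δ = -0.102602

σ√T = 0.2938·√1.2533 = 0.328912
d₁ = (ln(S/K) + (r+σ²/2)T) / (σ√T) = (ln(136.3/100.93) + (0.0496+0.2938²/2)·1.2533) / 0.328912 = (0.300431 + 0.116255) / 0.328912 = 1.266864
d₂ = d₁ − σ√T = 1.266864 − 0.328912 = 0.937952
e^{−rT} = 0.939729
N(−d₁) = 0.102602,  N(−d₂) = 0.174135
Put price V = K·e^{−rT}·N(−d₂) − S·N(−d₁) = 16.516115 − 13.984656 = 2.531458
Δ = −N(−d₁) = -0.102602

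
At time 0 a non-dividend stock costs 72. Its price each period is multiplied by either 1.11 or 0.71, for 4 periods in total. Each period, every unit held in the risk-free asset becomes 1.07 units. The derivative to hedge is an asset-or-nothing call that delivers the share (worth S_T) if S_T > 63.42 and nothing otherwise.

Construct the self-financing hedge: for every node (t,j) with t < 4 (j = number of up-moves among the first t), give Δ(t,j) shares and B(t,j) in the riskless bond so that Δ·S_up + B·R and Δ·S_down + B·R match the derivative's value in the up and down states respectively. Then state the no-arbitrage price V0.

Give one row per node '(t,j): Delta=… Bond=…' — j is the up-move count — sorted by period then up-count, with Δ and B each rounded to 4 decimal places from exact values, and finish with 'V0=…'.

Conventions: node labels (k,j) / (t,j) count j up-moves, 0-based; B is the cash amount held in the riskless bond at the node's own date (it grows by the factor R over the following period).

Risk-neutral probability p* = (R−d)/(u−d) = (1.07−0.71)/(1.11−0.71) = 0.9000.
At maturity the claim pays: V(4,0)=0.0000, V(4,1)=0.0000, V(4,2)=0.0000, V(4,3)=69.9133, V(4,4)=109.3011
(3,0): S=25.7696. Δ = (V_up−V_dn)/(S_up−S_dn) = (0.0000−0.0000)/(28.6042−18.2964) = 0.0000. V = [p*·0.0000 + (1−p*)·0.0000]/1.07 = 0.0000. B = V − Δ·S = 0.0000.
(3,1): S=40.2877. Δ = (V_up−V_dn)/(S_up−S_dn) = (0.0000−0.0000)/(44.7193−28.6042) = 0.0000. V = [p*·0.0000 + (1−p*)·0.0000]/1.07 = 0.0000. B = V − Δ·S = 0.0000.
(3,2): S=62.9850. Δ = (V_up−V_dn)/(S_up−S_dn) = (69.9133−0.0000)/(69.9133−44.7193) = 2.7750. V = [p*·69.9133 + (1−p*)·0.0000]/1.07 = 58.8056. B = V − Δ·S = -115.9777.
(3,3): S=98.4694. Δ = (V_up−V_dn)/(S_up−S_dn) = (109.3011−69.9133)/(109.3011−69.9133) = 1.0000. V = [p*·109.3011 + (1−p*)·69.9133]/1.07 = 98.4694. B = V − Δ·S = 0.0000.
(2,0): S=36.2952. Δ = (V_up−V_dn)/(S_up−S_dn) = (0.0000−0.0000)/(40.2877−25.7696) = 0.0000. V = [p*·0.0000 + (1−p*)·0.0000]/1.07 = 0.0000. B = V − Δ·S = 0.0000.
(2,1): S=56.7432. Δ = (V_up−V_dn)/(S_up−S_dn) = (58.8056−0.0000)/(62.9850−40.2877) = 2.5909. V = [p*·58.8056 + (1−p*)·0.0000]/1.07 = 49.4626. B = V − Δ·S = -97.5513.
(2,2): S=88.7112. Δ = (V_up−V_dn)/(S_up−S_dn) = (98.4694−58.8056)/(98.4694−62.9850) = 1.1178. V = [p*·98.4694 + (1−p*)·58.8056]/1.07 = 88.3206. B = V − Δ·S = -10.8390.
(1,0): S=51.1200. Δ = (V_up−V_dn)/(S_up−S_dn) = (49.4626−0.0000)/(56.7432−36.2952) = 2.4189. V = [p*·49.4626 + (1−p*)·0.0000]/1.07 = 41.6041. B = V − Δ·S = -82.0525.
(1,1): S=79.9200. Δ = (V_up−V_dn)/(S_up−S_dn) = (88.3206−49.4626)/(88.7112−56.7432) = 1.2155. V = [p*·88.3206 + (1−p*)·49.4626]/1.07 = 78.9110. B = V − Δ·S = -18.2339.
(0,0): S=72.0000. Δ = (V_up−V_dn)/(S_up−S_dn) = (78.9110−41.6041)/(79.9200−51.1200) = 1.2954. V = [p*·78.9110 + (1−p*)·41.6041]/1.07 = 70.2620. B = V − Δ·S = -23.0054.
Check: Δ(0,0)·S0 + B(0,0) = 70.2620 = V0.

(0,0): Delta=1.2954 Bond=-23.0054
(1,0): Delta=2.4189 Bond=-82.0525
(1,1): Delta=1.2155 Bond=-18.2339
(2,0): Delta=0.0000 Bond=0.0000
(2,1): Delta=2.5909 Bond=-97.5513
(2,2): Delta=1.1178 Bond=-10.8390
(3,0): Delta=0.0000 Bond=0.0000
(3,1): Delta=0.0000 Bond=0.0000
(3,2): Delta=2.7750 Bond=-115.9777
(3,3): Delta=1.0000 Bond=0.0000
V0=70.2620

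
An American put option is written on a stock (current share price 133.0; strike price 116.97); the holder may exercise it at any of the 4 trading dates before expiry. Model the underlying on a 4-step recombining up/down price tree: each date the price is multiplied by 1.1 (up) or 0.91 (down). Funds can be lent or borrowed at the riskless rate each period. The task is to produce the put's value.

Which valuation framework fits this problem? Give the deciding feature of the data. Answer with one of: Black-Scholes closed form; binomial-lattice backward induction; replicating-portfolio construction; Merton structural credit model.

framework: binomial-lattice backward induction

Key observation: the put (strike 116.97 on spot 133) is American-style on a 4-step discrete price model, so the early-exercise decision at every node requires stepwise backward valuation — a closed form cannot price the exercise right.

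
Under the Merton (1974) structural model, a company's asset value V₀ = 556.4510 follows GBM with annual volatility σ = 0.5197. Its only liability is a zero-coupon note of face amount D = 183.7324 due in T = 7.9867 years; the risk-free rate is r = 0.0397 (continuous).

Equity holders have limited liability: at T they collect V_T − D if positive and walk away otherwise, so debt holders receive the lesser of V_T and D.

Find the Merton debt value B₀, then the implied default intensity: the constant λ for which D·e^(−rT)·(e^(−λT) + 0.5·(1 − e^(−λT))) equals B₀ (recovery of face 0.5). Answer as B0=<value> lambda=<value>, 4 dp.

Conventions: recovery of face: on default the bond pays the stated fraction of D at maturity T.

B0=103.9392 lambda=0.0740

Work the structural quantities from V₀ = 556.4510 against face 183.7324:
d₁ = [ln(V₀/D) + (r + σ²/2)T] / (σ√T)
   = [ln(556.4510/183.7324) + (0.0397 + 0.5·0.5197²)·7.9867] / (0.5197·√7.9867)
   = [1.108099 + 1.395628] / 1.468711 = 1.704710
d₂ = d₁ − σ√T = 1.704710 − 1.468711 = 0.235999
N(d₁) = 0.955876,  N(d₂) = 0.593283,  e^(−rT) = 0.728278
E₀ = V₀·N(d₁) − D·e^(−rT)·N(d₂)
   = 556.4510·0.955876 − 183.7324·0.728278·0.593283 = 452.511779
B₀ = V₀ − E₀ = 556.4510 − 452.511779 = 103.939221
e^(−λT) = (B₀·e^(rT)/D − 0.5)/(1 − 0.5) = (103.9392·1.373101/183.7324 − 0.5)/0.5 = 0.55355357
λ = −ln(0.55355357)/7.9867 = 0.074048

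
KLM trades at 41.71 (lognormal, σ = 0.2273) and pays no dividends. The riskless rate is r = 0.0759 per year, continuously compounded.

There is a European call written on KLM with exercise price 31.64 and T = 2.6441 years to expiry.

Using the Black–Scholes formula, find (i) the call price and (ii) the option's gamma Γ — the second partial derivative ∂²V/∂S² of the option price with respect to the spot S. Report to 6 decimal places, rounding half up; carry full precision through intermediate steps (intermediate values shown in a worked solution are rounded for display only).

σ√T = 0.2273·√2.6441 = 0.369605
d₁ = (ln(S/K) + (r+σ²/2)T) / (σ√T) = (ln(41.71/31.64) + (0.0759+0.2273²/2)·2.6441) / 0.369605 = (0.276319 + 0.268991) / 0.369605 = 1.475384
d₂ = d₁ − σ√T = 1.475384 − 0.369605 = 1.105779
e^{−rT} = 0.818168
N(d₁) = 0.929945,  N(d₂) = 0.865589
Call price V = S·N(d₁) − K·e^{−rT}·N(d₂) = 38.788021 − 22.407365 = 16.380656
φ(d₁) = (1/√(2π))·e^{−d₁²/2} = 0.134349
Γ = φ(d₁) / (S·σ·√T) = 0.008715

price = 16.380656
Γ = 0.008715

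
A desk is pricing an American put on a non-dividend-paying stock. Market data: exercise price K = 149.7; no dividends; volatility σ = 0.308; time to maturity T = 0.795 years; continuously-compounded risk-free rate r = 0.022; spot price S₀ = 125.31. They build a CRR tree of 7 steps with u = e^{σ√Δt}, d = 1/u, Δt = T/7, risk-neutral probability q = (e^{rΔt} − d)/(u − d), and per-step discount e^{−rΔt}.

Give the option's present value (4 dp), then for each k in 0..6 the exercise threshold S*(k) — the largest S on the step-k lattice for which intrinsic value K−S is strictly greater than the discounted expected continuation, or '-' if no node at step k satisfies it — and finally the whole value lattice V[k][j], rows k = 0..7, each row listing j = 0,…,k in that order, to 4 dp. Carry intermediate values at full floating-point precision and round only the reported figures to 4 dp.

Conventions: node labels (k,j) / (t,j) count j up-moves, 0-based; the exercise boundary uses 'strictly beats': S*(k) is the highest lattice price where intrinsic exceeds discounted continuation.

Δt=0.11357, u=1.10938, d=0.90141, q=0.48610, disc=e^(-rΔt)=0.99750
k=7 terminal: V=max(K-S,0) → 89.1051 75.1250 57.9195 36.7445 10.6842 0.0000 0.0000 0.0000
k=6: j=0 S=67.2225 intr=82.4775 cont=82.1039 V=82.4775[EX]; j=1 S=82.7316 intr=66.9684 cont=66.5948 V=66.9684[EX]; j=2 S=101.8190 intr=47.8810 cont=47.5075 V=47.8810[EX]; j=3 S=125.3100 intr=24.3900 cont=24.0164 V=24.3900[EX]; j=4 S=154.2207 intr=0.0000 cont=5.4769 V=5.4769[hold]; j=5 S=189.8016 intr=0.0000 cont=0.0000 V=0.0000[hold]; j=6 S=233.5914 intr=0.0000 cont=0.0000 V=0.0000[hold]  S*(6)=125.3100
k=5: j=0 S=74.5750 intr=75.1250 cont=74.7514 V=75.1250[EX]; j=1 S=91.7805 intr=57.9195 cont=57.5460 V=57.9195[EX]; j=2 S=112.9555 intr=36.7445 cont=36.3710 V=36.7445[EX]; j=3 S=139.0158 intr=10.6842 cont=15.1583 V=15.1583[hold]; j=4 S=171.0887 intr=0.0000 cont=2.8075 V=2.8075[hold]; j=5 S=210.5612 intr=0.0000 cont=0.0000 V=0.0000[hold]  S*(5)=112.9555
k=4: j=0 S=82.7316 intr=66.9684 cont=66.5948 V=66.9684[EX]; j=1 S=101.8190 intr=47.8810 cont=47.5075 V=47.8810[EX]; j=2 S=125.3100 intr=24.3900 cont=26.1859 V=26.1859[hold]; j=3 S=154.2207 intr=0.0000 cont=9.1317 V=9.1317[hold]; j=4 S=189.8016 intr=0.0000 cont=1.4392 V=1.4392[hold]  S*(4)=101.8190
k=3: j=0 S=91.7805 intr=57.9195 cont=57.5460 V=57.9195[EX]; j=1 S=112.9555 intr=36.7445 cont=37.2418 V=37.2418[hold]; j=2 S=139.0158 intr=10.6842 cont=17.8512 V=17.8512[hold]; j=3 S=171.0887 intr=0.0000 cont=5.3789 V=5.3789[hold]  S*(3)=91.7805
k=2: j=0 S=101.8190 intr=47.8810 cont=47.7486 V=47.8810[EX]; j=1 S=125.3100 intr=24.3900 cont=27.7465 V=27.7465[hold]; j=2 S=154.2207 intr=0.0000 cont=11.7589 V=11.7589[hold]  S*(2)=101.8190
k=1: j=0 S=112.9555 intr=36.7445 cont=37.9985 V=37.9985[hold]; j=1 S=139.0158 intr=10.6842 cont=19.9251 V=19.9251[hold]  S*(1)=-
k=0: j=0 S=125.3100 intr=24.3900 cont=29.1401 V=29.1401[hold]  S*(0)=-

price = 29.1401
boundary = - - 101.8190 91.7805 101.8190 112.9555 125.3100
tree:
29.1401
37.9985 19.9251
47.8810 27.7465 11.7589
57.9195 37.2418 17.8512 5.3789
66.9684 47.8810 26.1859 9.1317 1.4392
75.1250 57.9195 36.7445 15.1583 2.8075 0.0000
82.4775 66.9684 47.8810 24.3900 5.4769 0.0000 0.0000
89.1051 75.1250 57.9195 36.7445 10.6842 0.0000 0.0000 0.0000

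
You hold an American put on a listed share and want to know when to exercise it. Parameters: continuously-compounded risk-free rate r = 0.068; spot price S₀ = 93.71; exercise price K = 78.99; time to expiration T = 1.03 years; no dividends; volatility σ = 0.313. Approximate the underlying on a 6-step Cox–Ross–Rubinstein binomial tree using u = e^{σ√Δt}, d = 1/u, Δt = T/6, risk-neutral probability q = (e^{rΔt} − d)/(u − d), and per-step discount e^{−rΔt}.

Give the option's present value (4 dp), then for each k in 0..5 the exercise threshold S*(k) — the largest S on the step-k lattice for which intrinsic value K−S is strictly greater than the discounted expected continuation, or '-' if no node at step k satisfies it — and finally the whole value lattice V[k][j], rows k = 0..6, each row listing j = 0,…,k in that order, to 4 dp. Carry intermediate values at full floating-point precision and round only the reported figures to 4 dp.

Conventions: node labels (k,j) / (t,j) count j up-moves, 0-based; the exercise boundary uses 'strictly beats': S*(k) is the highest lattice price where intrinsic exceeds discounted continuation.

price = 3.8605
boundary = - - - - 55.7829 63.5071
tree:
3.8605
6.3725 1.5621
10.2172 2.8651 0.3598
15.7824 5.1632 0.7471 0.0000
23.2071 9.0888 1.5513 0.0000 0.0000
29.9918 15.4829 3.2213 0.0000 0.0000 0.0000
35.9513 23.2071 6.6891 0.0000 0.0000 0.0000 0.0000

Δt=0.17167, u=1.13847, d=0.87837, q=0.51277, disc=e^(-rΔt)=0.98839
k=6 terminal: V=max(K-S,0) → 35.9513 23.2071 6.6891 0.0000 0.0000 0.0000 0.0000
k=5: j=0 S=48.9982 intr=29.9918 cont=29.0751 V=29.9918[EX]; j=1 S=63.5071 intr=15.4829 cont=14.5662 V=15.4829[EX]; j=2 S=82.3123 intr=0.0000 cont=3.2213 V=3.2213[hold]; j=3 S=106.6859 intr=0.0000 cont=0.0000 V=0.0000[hold]; j=4 S=138.2768 intr=0.0000 cont=0.0000 V=0.0000[hold]; j=5 S=179.2222 intr=0.0000 cont=0.0000 V=0.0000[hold]  S*(5)=63.5071
k=4: j=0 S=55.7829 intr=23.2071 cont=22.2904 V=23.2071[EX]; j=1 S=72.3009 intr=6.6891 cont=9.0888 V=9.0888[hold]; j=2 S=93.7100 intr=0.0000 cont=1.5513 V=1.5513[hold]; j=3 S=121.4586 intr=0.0000 cont=0.0000 V=0.0000[hold]; j=4 S=157.4239 intr=0.0000 cont=0.0000 V=0.0000[hold]  S*(4)=55.7829
k=3: j=0 S=63.5071 intr=15.4829 cont=15.7824 V=15.7824[hold]; j=1 S=82.3123 intr=0.0000 cont=5.1632 V=5.1632[hold]; j=2 S=106.6859 intr=0.0000 cont=0.7471 V=0.7471[hold]; j=3 S=138.2768 intr=0.0000 cont=0.0000 V=0.0000[hold]  S*(3)=-
k=2: j=0 S=72.3009 intr=6.6891 cont=10.2172 V=10.2172[hold]; j=1 S=93.7100 intr=0.0000 cont=2.8651 V=2.8651[hold]; j=2 S=121.4586 intr=0.0000 cont=0.3598 V=0.3598[hold]  S*(2)=-
k=1: j=0 S=82.3123 intr=0.0000 cont=6.3725 V=6.3725[hold]; j=1 S=106.6859 intr=0.0000 cont=1.5621 V=1.5621[hold]  S*(1)=-
k=0: j=0 S=93.7100 intr=0.0000 cont=3.8605 V=3.8605[hold]  S*(0)=-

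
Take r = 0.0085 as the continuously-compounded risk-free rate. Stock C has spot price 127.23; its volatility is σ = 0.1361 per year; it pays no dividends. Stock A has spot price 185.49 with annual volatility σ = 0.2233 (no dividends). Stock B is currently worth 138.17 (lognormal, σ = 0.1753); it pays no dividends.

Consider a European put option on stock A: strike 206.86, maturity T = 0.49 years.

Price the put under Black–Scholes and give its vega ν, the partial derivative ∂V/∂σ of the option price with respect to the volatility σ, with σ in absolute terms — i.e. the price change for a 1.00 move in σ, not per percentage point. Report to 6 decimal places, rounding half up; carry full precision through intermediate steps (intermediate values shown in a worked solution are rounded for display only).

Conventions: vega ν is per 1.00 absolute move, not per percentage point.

σ√T = 0.2233·√0.49 = 0.156310
d₁ = (ln(S/K) + (r+σ²/2)T) / (σ√T) = (ln(185.49/206.86) + (0.0085+0.2233²/2)·0.49) / 0.156310 = (-0.109041 + 0.016381) / 0.156310 = -0.592795
d₂ = d₁ − σ√T = -0.592795 − 0.156310 = -0.749105
e^{−rT} = 0.995844
N(−d₁) = 0.723341,  N(−d₂) = 0.773103
Put price V = K·e^{−rT}·N(−d₂) − S·N(−d₁) = 159.259424 − 134.172517 = 25.086907
φ(d₁) = (1/√(2π))·e^{−d₁²/2} = 0.334659
ν = S·φ(d₁)·√T = 43.453190

price = 25.086907
ν = 43.453190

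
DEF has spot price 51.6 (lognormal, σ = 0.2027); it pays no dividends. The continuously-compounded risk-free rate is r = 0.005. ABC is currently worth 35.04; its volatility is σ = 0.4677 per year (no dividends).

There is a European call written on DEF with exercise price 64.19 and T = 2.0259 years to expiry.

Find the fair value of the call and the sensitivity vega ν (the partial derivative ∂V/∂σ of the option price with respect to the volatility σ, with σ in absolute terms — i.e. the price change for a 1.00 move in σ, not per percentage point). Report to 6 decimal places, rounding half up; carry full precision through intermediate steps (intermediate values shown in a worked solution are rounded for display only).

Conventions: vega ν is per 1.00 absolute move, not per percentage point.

σ√T = 0.2027·√2.0259 = 0.288511
d₁ = (ln(S/K) + (r+σ²/2)T) / (σ√T) = (ln(51.6/64.19) + (0.005+0.2027²/2)·2.0259) / 0.288511 = (-0.218326 + 0.051749) / 0.288511 = -0.577367
d₂ = d₁ − σ√T = -0.577367 − 0.288511 = -0.865878
e^{−rT} = 0.989922
N(d₁) = 0.281846,  N(d₂) = 0.193278
Call price V = S·N(d₁) − K·e^{−rT}·N(d₂) = 14.543241 − 12.281506 = 2.261735
φ(d₁) = (1/√(2π))·e^{−d₁²/2} = 0.337694
ν = S·φ(d₁)·√T = 24.801740

price = 2.261735
ν = 24.801740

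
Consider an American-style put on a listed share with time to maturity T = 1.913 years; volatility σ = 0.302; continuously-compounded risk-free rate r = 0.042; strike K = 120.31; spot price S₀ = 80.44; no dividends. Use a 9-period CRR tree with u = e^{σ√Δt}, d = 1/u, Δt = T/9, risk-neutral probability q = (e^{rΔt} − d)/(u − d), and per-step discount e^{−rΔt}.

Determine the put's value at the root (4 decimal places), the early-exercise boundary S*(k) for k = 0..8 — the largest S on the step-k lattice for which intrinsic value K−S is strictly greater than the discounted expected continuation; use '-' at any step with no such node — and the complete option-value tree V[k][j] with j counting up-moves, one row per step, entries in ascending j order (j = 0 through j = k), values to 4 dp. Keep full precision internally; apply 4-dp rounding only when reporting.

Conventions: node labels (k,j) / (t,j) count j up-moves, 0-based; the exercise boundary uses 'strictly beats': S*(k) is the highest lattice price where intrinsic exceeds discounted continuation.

price = 39.9186
boundary = - 69.9848 80.4400 69.9848 80.4400 69.9848 80.4400 92.4571 106.2695
tree:
39.9186
50.3252 30.1207
59.4215 39.8700 20.8105
67.3354 50.3252 29.3517 12.5533
74.2208 59.4215 39.8700 19.2504 6.0111
80.2113 67.3354 50.3252 28.4021 10.3482 1.7360
85.4231 74.2208 59.4215 39.8700 17.3238 3.4847 0.0000
89.9575 80.2113 67.3354 50.3252 27.8529 6.9948 0.0000 0.0000
93.9026 85.4231 74.2208 59.4215 39.8700 14.0405 0.0000 0.0000 0.0000
97.3349 89.9575 80.2113 67.3354 50.3252 27.8529 0.0000 0.0000 0.0000 0.0000

Δt=0.21256  u=1.14939  d=0.87003  q=0.49735  discount=0.99111
step 9 (expiry): payoffs max(K−S,0) = 97.3349 89.9575 80.2113 67.3354 50.3252 27.8529 0.0000 0.0000 0.0000 0.0000
step 8: (k=8,j=0): S=26.4074, K−S=93.9026, hold=92.8333 ⇒ V=93.9026 exercise | (k=8,j=1): S=34.8869, K−S=85.4231, hold=84.3538 ⇒ V=85.4231 exercise | (k=8,j=2): S=46.0892, K−S=74.2208, hold=73.1515 ⇒ V=74.2208 exercise | (k=8,j=3): S=60.8885, K−S=59.4215, hold=58.3522 ⇒ V=59.4215 exercise | (k=8,j=4): S=80.4400, K−S=39.8700, hold=38.8007 ⇒ V=39.8700 exercise | (k=8,j=5): S=106.2695, K−S=14.0405, hold=13.8759 ⇒ V=14.0405 exercise | (k=8,j=6): S=140.3929, K−S=0.0000, hold=0.0000 ⇒ V=0.0000 continue | (k=8,j=7): S=185.4734, K−S=0.0000, hold=0.0000 ⇒ V=0.0000 continue | (k=8,j=8): S=245.0294, K−S=0.0000, hold=0.0000 ⇒ V=0.0000 continue  boundary S*=106.2695
step 7: (k=7,j=0): S=30.3525, K−S=89.9575, hold=88.8882 ⇒ V=89.9575 exercise | (k=7,j=1): S=40.0987, K−S=80.2113, hold=79.1420 ⇒ V=80.2113 exercise | (k=7,j=2): S=52.9746, K−S=67.3354, hold=66.2662 ⇒ V=67.3354 exercise | (k=7,j=3): S=69.9848, K−S=50.3252, hold=49.2559 ⇒ V=50.3252 exercise | (k=7,j=4): S=92.4571, K−S=27.8529, hold=26.7836 ⇒ V=27.8529 exercise | (k=7,j=5): S=122.1453, K−S=0.0000, hold=6.9948 ⇒ V=6.9948 continue | (k=7,j=6): S=161.3665, K−S=0.0000, hold=0.0000 ⇒ V=0.0000 continue | (k=7,j=7): S=213.1817, K−S=0.0000, hold=0.0000 ⇒ V=0.0000 continue  boundary S*=92.4571
step 6: (k=6,j=0): S=34.8869, K−S=85.4231, hold=84.3538 ⇒ V=85.4231 exercise | (k=6,j=1): S=46.0892, K−S=74.2208, hold=73.1515 ⇒ V=74.2208 exercise | (k=6,j=2): S=60.8885, K−S=59.4215, hold=58.3522 ⇒ V=59.4215 exercise | (k=6,j=3): S=80.4400, K−S=39.8700, hold=38.8007 ⇒ V=39.8700 exercise | (k=6,j=4): S=106.2695, K−S=14.0405, hold=17.3238 ⇒ V=17.3238 continue | (k=6,j=5): S=140.3929, K−S=0.0000, hold=3.4847 ⇒ V=3.4847 continue | (k=6,j=6): S=185.4734, K−S=0.0000, hold=0.0000 ⇒ V=0.0000 continue  boundary S*=80.4400
step 5: (k=5,j=0): S=40.0987, K−S=80.2113, hold=79.1420 ⇒ V=80.2113 exercise | (k=5,j=1): S=52.9746, K−S=67.3354, hold=66.2662 ⇒ V=67.3354 exercise | (k=5,j=2): S=69.9848, K−S=50.3252, hold=49.2559 ⇒ V=50.3252 exercise | (k=5,j=3): S=92.4571, K−S=27.8529, hold=28.4021 ⇒ V=28.4021 continue | (k=5,j=4): S=122.1453, K−S=0.0000, hold=10.3482 ⇒ V=10.3482 continue | (k=5,j=5): S=161.3665, K−S=0.0000, hold=1.7360 ⇒ V=1.7360 continue  boundary S*=69.9848
step 4: (k=4,j=0): S=46.0892, K−S=74.2208, hold=73.1515 ⇒ V=74.2208 exercise | (k=4,j=1): S=60.8885, K−S=59.4215, hold=58.3522 ⇒ V=59.4215 exercise | (k=4,j=2): S=80.4400, K−S=39.8700, hold=39.0714 ⇒ V=39.8700 exercise | (k=4,j=3): S=106.2695, K−S=14.0405, hold=19.2504 ⇒ V=19.2504 continue | (k=4,j=4): S=140.3929, K−S=0.0000, hold=6.0111 ⇒ V=6.0111 continue  boundary S*=80.4400
step 3: (k=3,j=0): S=52.9746, K−S=67.3354, hold=66.2662 ⇒ V=67.3354 exercise | (k=3,j=1): S=69.9848, K−S=50.3252, hold=49.2559 ⇒ V=50.3252 exercise | (k=3,j=2): S=92.4571, K−S=27.8529, hold=29.3517 ⇒ V=29.3517 continue | (k=3,j=3): S=122.1453, K−S=0.0000, hold=12.5533 ⇒ V=12.5533 continue  boundary S*=69.9848
step 2: (k=2,j=0): S=60.8885, K−S=59.4215, hold=58.3522 ⇒ V=59.4215 exercise | (k=2,j=1): S=80.4400, K−S=39.8700, hold=39.5395 ⇒ V=39.8700 exercise | (k=2,j=2): S=106.2695, K−S=14.0405, hold=20.8105 ⇒ V=20.8105 continue  boundary S*=80.4400
step 1: (k=1,j=0): S=69.9848, K−S=50.3252, hold=49.2559 ⇒ V=50.3252 exercise | (k=1,j=1): S=92.4571, K−S=27.8529, hold=30.1207 ⇒ V=30.1207 continue  boundary S*=69.9848
step 0: (k=0,j=0): S=80.4400, K−S=39.8700, hold=39.9186 ⇒ V=39.9186 continue  boundary S*=-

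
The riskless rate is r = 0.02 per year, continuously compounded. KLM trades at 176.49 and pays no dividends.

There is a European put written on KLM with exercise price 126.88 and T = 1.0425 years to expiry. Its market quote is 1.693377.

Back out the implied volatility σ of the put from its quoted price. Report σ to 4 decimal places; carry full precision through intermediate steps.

At σ = 0.2598 the Black–Scholes value reproduces the quote:
σ√T = 0.2598·√1.0425 = 0.265263
d₁ = (ln(S/K) + (r+σ²/2)T) / (σ√T) = (ln(176.49/126.88) + (0.02+0.2598²/2)·1.0425) / 0.265263 = (0.330022 + 0.056032) / 0.265263 = 1.455364
d₂ = d₁ − σ√T = 1.455364 − 0.265263 = 1.190101
e^{−rT} = 0.979366
N(−d₁) = 0.072784,  N(−d₂) = 0.117003
V = K·e^{−rT}·N(−d₂) − S·N(−d₁) = 14.539061 − 12.845684 = 1.693377 (the quoted price), and the Black–Scholes price is strictly increasing in σ, so σ is unique

sigma = 0.2598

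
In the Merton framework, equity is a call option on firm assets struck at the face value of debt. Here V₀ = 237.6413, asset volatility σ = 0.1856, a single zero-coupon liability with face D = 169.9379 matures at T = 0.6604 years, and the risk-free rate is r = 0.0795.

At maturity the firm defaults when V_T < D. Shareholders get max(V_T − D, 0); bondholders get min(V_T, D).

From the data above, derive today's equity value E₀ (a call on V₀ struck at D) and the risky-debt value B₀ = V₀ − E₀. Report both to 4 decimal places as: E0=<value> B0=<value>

E0=76.4425 B0=161.1988

Apply the equity-as-call identities (strike 169.9379, horizon 0.6604 years):
d₁ = [ln(V₀/D) + (r + σ²/2)T] / (σ√T)
   = [ln(237.6413/169.9379) + (0.0795 + 0.5·0.1856²)·0.6604] / (0.1856·√0.6604)
   = [0.335329 + 0.063876] / 0.150828 = 2.646764
d₂ = d₁ − σ√T = 2.646764 − 0.150828 = 2.495936
N(d₁) = 0.995937,  N(d₂) = 0.993719,  e^(−rT) = 0.948853
E₀ = V₀·N(d₁) − D·e^(−rT)·N(d₂)
   = 237.6413·0.995937 − 169.9379·0.948853·0.993719 = 76.442499
B₀ = V₀ − E₀ = 237.6413 − 76.442499 = 161.198801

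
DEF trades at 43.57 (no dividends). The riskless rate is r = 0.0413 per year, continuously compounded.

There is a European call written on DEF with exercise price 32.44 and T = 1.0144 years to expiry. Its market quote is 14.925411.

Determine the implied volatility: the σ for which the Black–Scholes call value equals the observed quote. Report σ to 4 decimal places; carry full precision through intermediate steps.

sigma = 0.4755

At σ = 0.4755 the Black–Scholes value reproduces the quote:
σ√T = 0.4755·√1.0144 = 0.478911
d₁ = (ln(S/K) + (r+σ²/2)T) / (σ√T) = (ln(43.57/32.44) + (0.0413+0.4755²/2)·1.0144) / 0.478911 = (0.294977 + 0.156573) / 0.478911 = 0.942866
d₂ = d₁ − σ√T = 0.942866 − 0.478911 = 0.463955
e^{−rT} = 0.958971
N(d₁) = 0.827125,  N(d₂) = 0.678660
V = S·N(d₁) − K·e^{−rT}·N(d₂) = 36.037851 − 21.112441 = 14.925411 (equal to the quote); since ∂V/∂σ > 0 for all σ, the implied volatility is unique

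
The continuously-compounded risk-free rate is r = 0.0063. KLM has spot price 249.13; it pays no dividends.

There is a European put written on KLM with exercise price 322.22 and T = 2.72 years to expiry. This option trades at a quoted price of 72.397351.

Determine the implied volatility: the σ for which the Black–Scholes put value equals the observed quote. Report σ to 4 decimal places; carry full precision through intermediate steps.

sigma = 0.1381

At σ = 0.1381 the Black–Scholes value reproduces the quote:
σ√T = 0.1381·√2.72 = 0.227760
d₁ = (ln(S/K) + (r+σ²/2)T) / (σ√T) = (ln(249.13/322.22) + (0.0063+0.1381²/2)·2.72) / 0.227760 = (-0.257260 + 0.043073) / 0.227760 = -0.940402
d₂ = d₁ − σ√T = -0.940402 − 0.227760 = -1.168162
e^{−rT} = 0.983010
N(−d₁) = 0.826494,  N(−d₂) = 0.878629
V = K·e^{−rT}·N(−d₂) − S·N(−d₁) = 278.301879 − 205.904528 = 72.397351 (equal to the quote); since ∂V/∂σ > 0 for all σ, the implied volatility is unique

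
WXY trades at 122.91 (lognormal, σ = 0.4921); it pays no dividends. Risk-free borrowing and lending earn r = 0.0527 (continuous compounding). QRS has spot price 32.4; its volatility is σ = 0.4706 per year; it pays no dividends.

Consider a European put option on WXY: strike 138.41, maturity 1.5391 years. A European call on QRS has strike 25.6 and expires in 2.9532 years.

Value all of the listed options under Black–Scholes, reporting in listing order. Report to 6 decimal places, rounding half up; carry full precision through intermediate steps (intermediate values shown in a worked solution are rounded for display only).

price(WXY put K=138.41) = 32.456196
price(QRS call K=25.6) = 14.685014

[WXY put K=138.41]
σ√T = 0.4921·√1.5391 = 0.610502
d₁ = (ln(S/K) + (r+σ²/2)T) / (σ√T) = (ln(122.91/138.41) + (0.0527+0.4921²/2)·1.5391) / 0.610502 = (-0.118768 + 0.267467) / 0.610502 = 0.243568
d₂ = d₁ − σ√T = 0.243568 − 0.610502 = -0.366933
e^{−rT} = 0.922092
N(−d₁) = 0.403783,  N(−d₂) = 0.643166
price = K·e^{−rT}·N(−d₂) − S·N(−d₁) = 82.085121 − 49.628925 = 32.456196
[QRS call K=25.6]
σ√T = 0.4706·√2.9532 = 0.808720
d₁ = (ln(S/K) + (r+σ²/2)T) / (σ√T) = (ln(32.4/25.6) + (0.0527+0.4706²/2)·2.9532) / 0.808720 = (0.235566 + 0.482648) / 0.808720 = 0.888087
d₂ = d₁ − σ√T = 0.888087 − 0.808720 = 0.079367
e^{−rT} = 0.855873
N(d₁) = 0.812753,  N(d₂) = 0.531630
price = S·N(d₁) − K·e^{−rT}·N(d₂) = 26.333198 − 11.648184 = 14.685014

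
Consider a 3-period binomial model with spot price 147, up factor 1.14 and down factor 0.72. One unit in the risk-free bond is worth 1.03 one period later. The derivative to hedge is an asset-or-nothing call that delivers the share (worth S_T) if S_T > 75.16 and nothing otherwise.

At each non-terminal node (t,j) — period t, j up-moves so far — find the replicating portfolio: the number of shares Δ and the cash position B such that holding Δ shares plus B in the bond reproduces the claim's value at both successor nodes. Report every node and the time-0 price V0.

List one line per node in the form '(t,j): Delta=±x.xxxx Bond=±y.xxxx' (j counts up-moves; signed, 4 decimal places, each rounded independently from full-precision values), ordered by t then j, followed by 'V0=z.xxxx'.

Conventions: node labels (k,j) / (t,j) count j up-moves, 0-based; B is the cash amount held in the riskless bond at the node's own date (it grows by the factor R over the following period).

No-arbitrage ⇒ martingale measure with p* = (R−d)/(u−d) = 0.7381.
Terminal payoffs: V(3,0)=0.0000, V(3,1)=86.8735, V(3,2)=137.5497, V(3,3)=217.7870
  t=2,j=0: stock 76.2048 → up 86.8735 (V=86.8735), down 54.8675 (V=0.0000). Price 62.2533; hedge Δ=2.7143, bond B=-144.5883.
  t=2,j=1: stock 120.6576 → up 137.5497 (V=137.5497), down 86.8735 (V=86.8735). Price 120.6576; hedge Δ=1.0000, bond B=0.0000.
  t=2,j=2: stock 191.0412 → up 217.7870 (V=217.7870), down 137.5497 (V=137.5497). Price 191.0412; hedge Δ=1.0000, bond B=0.0000.
  t=1,j=0: stock 105.8400 → up 120.6576 (V=120.6576), down 76.2048 (V=62.2533). Price 102.2925; hedge Δ=1.3138, bond B=-36.7654.
  t=1,j=1: stock 167.5800 → up 191.0412 (V=191.0412), down 120.6576 (V=120.6576). Price 167.5800; hedge Δ=1.0000, bond B=0.0000.
  t=0,j=0: stock 147.0000 → up 167.5800 (V=167.5800), down 105.8400 (V=102.2925). Price 146.0979; hedge Δ=1.0575, bond B=-9.3486.
As a check, the time-0 holding Δ(0,0)·S0 + B(0,0) comes to 146.0979 — exactly V0.

(0,0): Delta=1.0575 Bond=-9.3486
(1,0): Delta=1.3138 Bond=-36.7654
(1,1): Delta=1.0000 Bond=0.0000
(2,0): Delta=2.7143 Bond=-144.5883
(2,1): Delta=1.0000 Bond=0.0000
(2,2): Delta=1.0000 Bond=0.0000
V0=146.0979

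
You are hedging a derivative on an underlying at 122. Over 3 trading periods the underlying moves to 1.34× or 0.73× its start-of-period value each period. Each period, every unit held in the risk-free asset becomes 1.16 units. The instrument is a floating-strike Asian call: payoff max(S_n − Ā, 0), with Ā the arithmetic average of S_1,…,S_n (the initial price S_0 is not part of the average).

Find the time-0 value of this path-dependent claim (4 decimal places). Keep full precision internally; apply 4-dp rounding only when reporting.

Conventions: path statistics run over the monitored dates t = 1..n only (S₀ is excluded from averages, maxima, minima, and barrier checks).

price = 20.2132

No-arbitrage gives p* = (R−d)/(u−d) = 0.7049: enumerate every path, weight its payoff by its p*-probability, and discount by R^3.
Enumerate all 2^3 = 8 price paths (U = up ×1.34, D = down ×0.73); each path with k up-moves has probability p*^k·(1−p*)^(3−k).
DDD: Ā=67.1780, payoff=0.0000, prob=0.025694
UDD: Ā=123.3130, payoff=0.0000, prob=0.061380
DUD: Ā=98.5063, payoff=0.0000, prob=0.061380
UUD: Ā=180.8198, payoff=0.0000, prob=0.146629
DDU: Ā=80.3974, payoff=6.7211, prob=0.061380
UDU: Ā=147.5788, payoff=12.3373, prob=0.146629
DUU: Ā=122.7722, payoff=37.1440, prob=0.146629
UUU: Ā=225.3626, payoff=68.1821, prob=0.350280
Price = Σ prob·payoff / R^3 = 31.550763 / 1.560896 = 20.2132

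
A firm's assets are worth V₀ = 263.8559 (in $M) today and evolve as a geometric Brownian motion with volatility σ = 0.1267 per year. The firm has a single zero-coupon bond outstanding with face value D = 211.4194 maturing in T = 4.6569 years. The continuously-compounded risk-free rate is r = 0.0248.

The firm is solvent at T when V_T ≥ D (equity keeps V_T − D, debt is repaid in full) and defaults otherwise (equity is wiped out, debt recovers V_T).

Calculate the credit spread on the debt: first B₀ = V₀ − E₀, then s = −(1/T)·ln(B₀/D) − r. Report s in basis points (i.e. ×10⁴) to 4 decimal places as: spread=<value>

Work the structural quantities from V₀ = 263.8559 against face 211.4194:
d₁ = [ln(V₀/D) + (r + σ²/2)T] / (σ√T)
   = [ln(263.8559/211.4194) + (0.0248 + 0.5·0.1267²)·4.6569] / (0.1267·√4.6569)
   = [0.221559 + 0.152869] / 0.273417 = 1.369444
d₂ = d₁ − σ√T = 1.369444 − 0.273417 = 1.096027
N(d₁) = 0.914570,  N(d₂) = 0.863466,  e^(−rT) = 0.890928
E₀ = V₀·N(d₁) − D·e^(−rT)·N(d₂)
   = 263.8559·0.914570 − 211.4194·0.890928·0.863466 = 78.672431
B₀ = V₀ − E₀ = 263.8559 − 78.672431 = 185.183469
spread = −(1/T)·ln(B₀/D) − r = −(1/4.6569)·ln(185.183469/211.4194) − 0.0248 = 0.00365171
in basis points: 0.00365171 × 10⁴ = 36.5171 bp

spread=36.5171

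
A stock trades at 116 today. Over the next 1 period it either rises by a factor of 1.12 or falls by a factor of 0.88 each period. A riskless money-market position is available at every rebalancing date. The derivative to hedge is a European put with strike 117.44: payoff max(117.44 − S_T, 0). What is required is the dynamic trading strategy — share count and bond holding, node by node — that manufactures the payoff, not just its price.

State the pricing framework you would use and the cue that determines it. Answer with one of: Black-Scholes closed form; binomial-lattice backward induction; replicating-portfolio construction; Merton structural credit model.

framework: replicating-portfolio construction

Key observation: a price alone would not answer the question — the per-node share/bond construction on the spot-116, 1.12/0.88 tree is required, and only the replicating-portfolio method yields it.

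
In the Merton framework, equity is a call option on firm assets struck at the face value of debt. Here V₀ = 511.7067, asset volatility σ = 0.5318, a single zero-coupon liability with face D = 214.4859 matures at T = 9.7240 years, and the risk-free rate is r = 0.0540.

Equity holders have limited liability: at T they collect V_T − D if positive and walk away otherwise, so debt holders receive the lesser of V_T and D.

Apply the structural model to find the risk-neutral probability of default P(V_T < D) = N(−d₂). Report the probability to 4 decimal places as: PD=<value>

With assets at 511.7067 and a single debt payment of 214.4859 at 9.7240 years:
d₁ = [ln(V₀/D) + (r + σ²/2)T] / (σ√T)
   = [ln(511.7067/214.4859) + (0.0540 + 0.5·0.5318²)·9.7240] / (0.5318·√9.7240)
   = [0.869508 + 1.900124] / 1.658329 = 1.670134
d₂ = d₁ − σ√T = 1.670134 − 1.658329 = 0.011804
risk-neutral PD = N(−d₂) = N(-0.011804) = 0.495291

PD=0.4953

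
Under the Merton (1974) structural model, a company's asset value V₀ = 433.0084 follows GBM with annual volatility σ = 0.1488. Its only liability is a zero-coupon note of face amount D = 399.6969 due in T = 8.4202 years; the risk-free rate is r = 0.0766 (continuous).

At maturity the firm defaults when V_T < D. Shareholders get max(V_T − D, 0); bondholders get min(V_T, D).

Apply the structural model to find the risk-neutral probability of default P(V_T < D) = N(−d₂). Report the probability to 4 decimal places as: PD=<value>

PD=0.0717

Equity is a call on the firm's assets struck at D = 399.6969:
d₁ = [ln(V₀/D) + (r + σ²/2)T] / (σ√T)
   = [ln(433.0084/399.6969) + (0.0766 + 0.5·0.1488²)·8.4202] / (0.1488·√8.4202)
   = [0.080051 + 0.738205] / 0.431782 = 1.895068
d₂ = d₁ − σ√T = 1.895068 − 0.431782 = 1.463287
risk-neutral PD = N(−d₂) = N(-1.463287) = 0.071694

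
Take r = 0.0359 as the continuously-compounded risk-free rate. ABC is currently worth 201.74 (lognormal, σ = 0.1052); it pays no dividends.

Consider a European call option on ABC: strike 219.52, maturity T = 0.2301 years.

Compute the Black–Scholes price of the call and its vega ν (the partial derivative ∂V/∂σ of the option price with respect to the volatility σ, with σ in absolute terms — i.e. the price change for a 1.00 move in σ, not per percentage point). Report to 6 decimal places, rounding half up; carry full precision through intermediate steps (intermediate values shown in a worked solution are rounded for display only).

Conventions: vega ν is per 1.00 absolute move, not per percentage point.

price = 0.302825
ν = 12.820464

σ√T = 0.1052·√0.2301 = 0.050463
d₁ = (ln(S/K) + (r+σ²/2)T) / (σ√T) = (ln(201.74/219.52) + (0.0359+0.1052²/2)·0.2301) / 0.050463 = (-0.084464 + 0.009534) / 0.050463 = -1.484842
d₂ = d₁ − σ√T = -1.484842 − 0.050463 = -1.535305
e^{−rT} = 0.991773
N(d₁) = 0.068793,  N(d₂) = 0.062354
Call price V = S·N(d₁) − K·e^{−rT}·N(d₂) = 13.878268 − 13.575443 = 0.302825
φ(d₁) = (1/√(2π))·e^{−d₁²/2} = 0.132481
ν = S·φ(d₁)·√T = 12.820464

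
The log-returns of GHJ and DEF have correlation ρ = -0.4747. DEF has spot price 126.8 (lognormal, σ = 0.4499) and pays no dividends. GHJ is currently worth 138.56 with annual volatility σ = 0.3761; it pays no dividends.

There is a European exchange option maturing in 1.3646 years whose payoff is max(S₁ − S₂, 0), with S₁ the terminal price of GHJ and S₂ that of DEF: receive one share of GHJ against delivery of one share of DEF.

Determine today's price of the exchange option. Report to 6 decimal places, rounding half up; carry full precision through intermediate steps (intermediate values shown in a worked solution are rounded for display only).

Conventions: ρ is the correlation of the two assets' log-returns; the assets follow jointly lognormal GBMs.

exchange price = 48.800776

σ_eff = √(σ₁² + σ₂² − 2ρσ₁σ₂) = √(0.3761² + 0.4499² − 2·-0.4747·0.3761·0.4499) = 0.710286
d₁ = (ln(S₁/S₂) + (q₂ − q₁ + σ_eff²/2)T) / (σ_eff√T) = (ln(138.56/126.8) + (0.0 − 0.0 + 0.252253)·1.3646) / 0.829729 = 0.521758
d₂ = d₁ − σ_eff√T = 0.521758 − 0.829729 = -0.307971
N(d₁) = 0.699080,  N(d₂) = 0.379052
V = S₁·e^{−q₁T}·N(d₁) − S₂·e^{−q₂T}·N(d₂) = 96.864588 − 48.063812 = 48.800776
Key observation: pricing in DEF-units makes this a unit-strike call on the ratio S₁/S₂ — the risk-free rate cancels and cannot affect the value.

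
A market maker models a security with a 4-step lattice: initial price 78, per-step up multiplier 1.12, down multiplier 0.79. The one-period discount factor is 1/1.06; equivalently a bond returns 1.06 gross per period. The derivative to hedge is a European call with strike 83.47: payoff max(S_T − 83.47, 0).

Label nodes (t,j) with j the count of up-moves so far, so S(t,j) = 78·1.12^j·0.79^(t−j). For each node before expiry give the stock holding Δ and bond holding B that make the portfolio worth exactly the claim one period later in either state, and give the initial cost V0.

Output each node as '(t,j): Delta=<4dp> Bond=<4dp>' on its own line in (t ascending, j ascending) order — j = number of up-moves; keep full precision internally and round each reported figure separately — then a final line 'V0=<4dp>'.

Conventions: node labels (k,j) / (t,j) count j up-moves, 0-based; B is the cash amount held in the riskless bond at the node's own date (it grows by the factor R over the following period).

(0,0): Delta=0.6830 Bond=-38.3599
(1,0): Delta=0.0909 Bond=-4.1734
(1,1): Delta=0.7758 Bond=-48.7699
(2,0): Delta=0.0000 Bond=0.0000
(2,1): Delta=0.1051 Bond=-5.4069
(2,2): Delta=0.8810 Bond=-61.9826
(3,0): Delta=0.0000 Bond=0.0000
(3,1): Delta=0.0000 Bond=0.0000
(3,2): Delta=0.1216 Bond=-7.0049
(3,3): Delta=1.0000 Bond=-78.7453
V0=14.9158

Risk-neutral probability p* = (R−d)/(u−d) = (1.06−0.79)/(1.12−0.79) = 0.8182.
Expiry values: V(4,0)=0.0000, V(4,1)=0.0000, V(4,2)=0.0000, V(4,3)=3.1017, V(4,4)=39.2645
Node (3,0) S=38.4570: V=(p*·0.0000+(1−p*)·0.0000)/1.06=0.0000; Δ=(0.0000−0.0000)/(43.0719−30.3811)=0.0000; B=V−Δ·S=0.0000
Node (3,1) S=54.5214: V=(p*·0.0000+(1−p*)·0.0000)/1.06=0.0000; Δ=(0.0000−0.0000)/(61.0639−43.0719)=0.0000; B=V−Δ·S=0.0000
Node (3,2) S=77.2961: V=(p*·3.1017+(1−p*)·0.0000)/1.06=2.3941; Δ=(3.1017−0.0000)/(86.5717−61.0639)=0.1216; B=V−Δ·S=-7.0049
Node (3,3) S=109.5844: V=(p*·39.2645+(1−p*)·3.1017)/1.06=30.8391; Δ=(39.2645−3.1017)/(122.7345−86.5717)=1.0000; B=V−Δ·S=-78.7453
Node (2,0) S=48.6798: V=(p*·0.0000+(1−p*)·0.0000)/1.06=0.0000; Δ=(0.0000−0.0000)/(54.5214−38.4570)=0.0000; B=V−Δ·S=0.0000
Node (2,1) S=69.0144: V=(p*·2.3941+(1−p*)·0.0000)/1.06=1.8479; Δ=(2.3941−0.0000)/(77.2961−54.5214)=0.1051; B=V−Δ·S=-5.4069
Node (2,2) S=97.8432: V=(p*·30.8391+(1−p*)·2.3941)/1.06=24.2144; Δ=(30.8391−2.3941)/(109.5844−77.2961)=0.8810; B=V−Δ·S=-61.9826
Node (1,0) S=61.6200: V=(p*·1.8479+(1−p*)·0.0000)/1.06=1.4264; Δ=(1.8479−0.0000)/(69.0144−48.6798)=0.0909; B=V−Δ·S=-4.1734
Node (1,1) S=87.3600: V=(p*·24.2144+(1−p*)·1.8479)/1.06=19.0073; Δ=(24.2144−1.8479)/(97.8432−69.0144)=0.7758; B=V−Δ·S=-48.7699
Node (0,0) S=78.0000: V=(p*·19.0073+(1−p*)·1.4264)/1.06=14.9158; Δ=(19.0073−1.4264)/(87.3600−61.6200)=0.6830; B=V−Δ·S=-38.3599
As a check, the time-0 holding Δ(0,0)·S0 + B(0,0) comes to 14.9158 — exactly V0.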